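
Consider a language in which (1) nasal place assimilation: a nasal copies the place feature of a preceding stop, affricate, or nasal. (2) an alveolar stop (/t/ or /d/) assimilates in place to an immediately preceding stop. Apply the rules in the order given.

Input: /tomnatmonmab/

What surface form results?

Rule 1: /n/ after /m/ (labial) → [m]
Rule 1: /m/ after /t/ (alveolar) → [n]
Rule 1: /m/ after /n/ (alveolar) → [n]
After rule 1: tommatnonnab
Rule 2: no segment meets the rule's conditions; no change.

[tommatnonnab]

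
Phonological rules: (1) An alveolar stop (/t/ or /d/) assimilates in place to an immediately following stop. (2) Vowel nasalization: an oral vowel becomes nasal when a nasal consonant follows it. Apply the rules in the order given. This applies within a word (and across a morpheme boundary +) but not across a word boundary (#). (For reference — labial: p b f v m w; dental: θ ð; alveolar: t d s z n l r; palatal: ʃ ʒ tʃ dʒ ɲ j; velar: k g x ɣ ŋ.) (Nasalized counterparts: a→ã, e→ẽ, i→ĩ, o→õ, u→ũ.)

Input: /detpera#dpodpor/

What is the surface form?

[deppera#bpobpor]

Rule 1: /t/ before /p/ (labial) → [p]
Rule 1: /d/ before /p/ (labial) → [b]
Rule 1: /d/ before /p/ (labial) → [b]
After rule 1: deppera#bpobpor
Rule 2: no segment meets the rule's conditions; no change.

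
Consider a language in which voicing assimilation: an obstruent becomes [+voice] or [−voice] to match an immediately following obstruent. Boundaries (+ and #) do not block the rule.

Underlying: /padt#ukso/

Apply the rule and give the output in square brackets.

[patt#ukso]

/d/ before /t/ (voiceless) → [t]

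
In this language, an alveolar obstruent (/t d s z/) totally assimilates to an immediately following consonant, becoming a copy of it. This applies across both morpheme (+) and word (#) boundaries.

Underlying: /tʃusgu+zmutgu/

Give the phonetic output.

/s/ before /g/ → [g] (total assimilation)
/z/ before /m/ → [m] (total assimilation)
/t/ before /g/ → [g] (total assimilation)

[tʃuggu+mmuggu]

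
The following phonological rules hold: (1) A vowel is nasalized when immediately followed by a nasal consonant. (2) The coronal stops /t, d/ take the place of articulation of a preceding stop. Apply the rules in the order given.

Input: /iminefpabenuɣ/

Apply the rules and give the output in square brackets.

[ĩmĩnefpabẽnuɣ]

Rule 1: /i/ before nasal /m/ → [ĩ]
Rule 1: /i/ before nasal /n/ → [ĩ]
Rule 1: /e/ before nasal /n/ → [ẽ]
After rule 1: ĩmĩnefpabẽnuɣ
Rule 2: no segment meets the rule's conditions; no change.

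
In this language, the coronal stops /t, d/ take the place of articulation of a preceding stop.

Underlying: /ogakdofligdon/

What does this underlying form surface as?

[ogakgofliggon]

/d/ after /k/ (velar) → [g]
/d/ after /g/ (velar) → [g]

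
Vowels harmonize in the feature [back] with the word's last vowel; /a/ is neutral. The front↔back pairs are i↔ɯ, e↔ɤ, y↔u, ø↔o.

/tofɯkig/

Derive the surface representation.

/o/ harmonizes with /i/ ([-back]) → [ø]
/ɯ/ harmonizes with /i/ ([-back]) → [i]

[tøfikig]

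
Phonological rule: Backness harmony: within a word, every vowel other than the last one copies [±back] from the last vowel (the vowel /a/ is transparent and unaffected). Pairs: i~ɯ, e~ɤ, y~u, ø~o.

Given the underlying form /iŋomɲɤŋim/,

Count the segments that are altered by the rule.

/o/ harmonizes with /i/ ([-back]) → [ø]
/ɤ/ harmonizes with /i/ ([-back]) → [e]
2 segments change.

2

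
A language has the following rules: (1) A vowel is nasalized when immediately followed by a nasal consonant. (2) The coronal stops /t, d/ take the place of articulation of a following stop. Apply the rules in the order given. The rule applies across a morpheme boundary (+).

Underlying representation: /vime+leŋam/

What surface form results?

Rule 1: /i/ before nasal /m/ → [ĩ]
Rule 1: /e/ before nasal /ŋ/ → [ẽ]
Rule 1: /a/ before nasal /m/ → [ã]
After rule 1: vĩme+lẽŋãm
Rule 2: no segment meets the rule's conditions; no change.

[vĩme+lẽŋãm]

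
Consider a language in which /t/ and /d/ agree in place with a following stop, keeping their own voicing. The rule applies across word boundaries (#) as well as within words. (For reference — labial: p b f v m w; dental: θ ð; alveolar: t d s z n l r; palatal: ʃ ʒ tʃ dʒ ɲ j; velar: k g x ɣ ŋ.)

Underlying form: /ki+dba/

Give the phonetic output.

[ki+bba]

/d/ before /b/ (labial) → [b]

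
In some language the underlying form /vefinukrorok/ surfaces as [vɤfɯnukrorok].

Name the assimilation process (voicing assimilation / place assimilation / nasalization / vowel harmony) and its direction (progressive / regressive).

vowel harmony, regressive

/e/→[ɤ] /i/→[ɯ].
Vowels agree with the last vowel, so the harmony is regressive.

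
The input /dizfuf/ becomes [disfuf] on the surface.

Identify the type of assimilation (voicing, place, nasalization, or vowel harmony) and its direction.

/z/→[s].
Each target copies a feature from the following segment, so the direction is regressive.

voicing assimilation, regressive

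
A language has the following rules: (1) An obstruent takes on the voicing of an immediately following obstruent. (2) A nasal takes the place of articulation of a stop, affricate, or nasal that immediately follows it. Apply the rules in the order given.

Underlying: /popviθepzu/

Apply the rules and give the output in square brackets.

[pobviθebzu]

Rule 1: /p/ before /v/ (voiced) → [b]
Rule 1: /p/ before /z/ (voiced) → [b]
After rule 1: pobviθebzu
Rule 2: no segment meets the rule's conditions; no change.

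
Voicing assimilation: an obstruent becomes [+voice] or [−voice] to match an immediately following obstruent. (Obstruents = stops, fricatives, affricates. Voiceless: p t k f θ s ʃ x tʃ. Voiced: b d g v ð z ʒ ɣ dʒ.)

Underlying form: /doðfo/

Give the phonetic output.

/ð/ before /f/ (voiceless) → [θ]

[doθfo]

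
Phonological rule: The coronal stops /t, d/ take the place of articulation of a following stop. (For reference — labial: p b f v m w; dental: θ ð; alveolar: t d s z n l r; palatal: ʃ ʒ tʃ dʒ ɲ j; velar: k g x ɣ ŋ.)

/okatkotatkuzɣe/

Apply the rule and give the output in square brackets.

/t/ before /k/ (velar) → [k]
/t/ before /k/ (velar) → [k]

[okakkotakkuzɣe]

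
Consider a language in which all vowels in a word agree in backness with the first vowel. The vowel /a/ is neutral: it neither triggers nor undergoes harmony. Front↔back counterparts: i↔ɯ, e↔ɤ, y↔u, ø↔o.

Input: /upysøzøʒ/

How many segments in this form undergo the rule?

3

/y/ harmonizes with /u/ ([+back]) → [u]
/ø/ harmonizes with /u/ ([+back]) → [o]
/ø/ harmonizes with /u/ ([+back]) → [o]
3 segments change.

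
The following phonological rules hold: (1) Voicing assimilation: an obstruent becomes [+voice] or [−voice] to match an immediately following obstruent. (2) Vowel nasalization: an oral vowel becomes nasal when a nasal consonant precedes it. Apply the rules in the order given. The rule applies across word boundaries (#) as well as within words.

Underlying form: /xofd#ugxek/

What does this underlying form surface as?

Rule 1: /f/ before /d/ (voiced) → [v]
Rule 1: /g/ before /x/ (voiceless) → [k]
After rule 1: xovd#ukxek
Rule 2: no segment meets the rule's conditions; no change.

[xovd#ukxek]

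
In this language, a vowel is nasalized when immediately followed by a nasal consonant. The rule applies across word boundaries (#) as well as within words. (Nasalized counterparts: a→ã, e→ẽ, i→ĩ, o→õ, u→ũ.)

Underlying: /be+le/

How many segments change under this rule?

No segment meets the rule's conditions.

0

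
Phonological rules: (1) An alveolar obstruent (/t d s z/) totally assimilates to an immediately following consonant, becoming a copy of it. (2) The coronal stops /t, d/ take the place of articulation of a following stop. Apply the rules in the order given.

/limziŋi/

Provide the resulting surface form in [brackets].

Rule 1: no segment meets the rule's conditions; no change.
After rule 1: limziŋi
Rule 2: no segment meets the rule's conditions; no change.

[limziŋi]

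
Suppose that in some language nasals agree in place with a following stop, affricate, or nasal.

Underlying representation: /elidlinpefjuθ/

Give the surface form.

[elidlimpefjuθ]

/n/ before /p/ (labial) → [m]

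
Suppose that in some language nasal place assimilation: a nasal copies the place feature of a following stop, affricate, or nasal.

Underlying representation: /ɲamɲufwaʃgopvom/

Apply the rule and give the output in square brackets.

/m/ before /ɲ/ (palatal) → [ɲ]

[ɲaɲɲufwaʃgopvom]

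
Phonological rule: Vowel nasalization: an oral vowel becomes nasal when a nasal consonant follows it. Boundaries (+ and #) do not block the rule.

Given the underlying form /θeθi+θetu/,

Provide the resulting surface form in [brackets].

[θeθi+θetu]

no segment meets the rule's conditions; no change.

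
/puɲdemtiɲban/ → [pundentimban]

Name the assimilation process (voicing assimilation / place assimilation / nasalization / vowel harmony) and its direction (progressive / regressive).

place assimilation, regressive

/ɲ/→[n] /m/→[n] /ɲ/→[m].
Each target copies a feature from the following segment, so the direction is regressive.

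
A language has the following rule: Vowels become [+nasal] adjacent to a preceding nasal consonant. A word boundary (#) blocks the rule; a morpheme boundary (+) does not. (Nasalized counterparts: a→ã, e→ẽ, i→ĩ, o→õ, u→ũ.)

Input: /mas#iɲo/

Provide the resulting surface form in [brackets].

[mãs#iɲõ]

/a/ after nasal /m/ → [ã]
/o/ after nasal /ɲ/ → [õ]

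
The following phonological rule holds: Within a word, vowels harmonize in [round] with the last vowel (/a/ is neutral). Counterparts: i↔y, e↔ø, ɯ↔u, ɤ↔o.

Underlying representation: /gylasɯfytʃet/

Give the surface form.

[gilasɯfitʃet]

/y/ harmonizes with /e/ ([-round]) → [i]
/y/ harmonizes with /e/ ([-round]) → [i]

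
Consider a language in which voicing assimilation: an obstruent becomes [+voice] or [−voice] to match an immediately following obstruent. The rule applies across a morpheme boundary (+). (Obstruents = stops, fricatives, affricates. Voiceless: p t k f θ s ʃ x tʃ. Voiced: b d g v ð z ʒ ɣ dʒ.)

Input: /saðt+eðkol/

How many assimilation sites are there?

2

/ð/ before /t/ (voiceless) → [θ]
/ð/ before /k/ (voiceless) → [θ]
2 segments change.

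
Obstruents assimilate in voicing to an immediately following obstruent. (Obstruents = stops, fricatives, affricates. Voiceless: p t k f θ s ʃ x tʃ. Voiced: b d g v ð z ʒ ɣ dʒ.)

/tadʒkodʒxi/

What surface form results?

/dʒ/ before /k/ (voiceless) → [tʃ]
/dʒ/ before /x/ (voiceless) → [tʃ]

[tatʃkotʃxi]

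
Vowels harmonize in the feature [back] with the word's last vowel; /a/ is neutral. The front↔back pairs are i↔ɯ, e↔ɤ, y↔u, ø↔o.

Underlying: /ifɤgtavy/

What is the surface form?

[ifegtavy]

/ɤ/ harmonizes with /y/ ([-back]) → [e]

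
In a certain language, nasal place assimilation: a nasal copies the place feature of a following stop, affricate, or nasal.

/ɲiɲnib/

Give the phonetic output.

/ɲ/ before /n/ (alveolar) → [n]

[ɲinnib]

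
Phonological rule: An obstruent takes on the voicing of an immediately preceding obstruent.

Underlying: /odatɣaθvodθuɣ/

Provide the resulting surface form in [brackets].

/ɣ/ after /t/ (voiceless) → [x]
/v/ after /θ/ (voiceless) → [f]
/θ/ after /d/ (voiced) → [ð]

[odatxaθfodðuɣ]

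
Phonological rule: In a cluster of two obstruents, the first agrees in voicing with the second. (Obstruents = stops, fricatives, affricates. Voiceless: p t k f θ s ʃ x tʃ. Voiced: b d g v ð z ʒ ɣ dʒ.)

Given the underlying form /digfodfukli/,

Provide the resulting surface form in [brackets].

[dikfotfukli]

/g/ before /f/ (voiceless) → [k]
/d/ before /f/ (voiceless) → [t]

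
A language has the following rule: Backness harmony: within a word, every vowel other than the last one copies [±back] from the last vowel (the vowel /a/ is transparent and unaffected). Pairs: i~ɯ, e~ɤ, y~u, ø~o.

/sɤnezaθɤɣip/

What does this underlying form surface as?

/ɤ/ harmonizes with /i/ ([-back]) → [e]
/ɤ/ harmonizes with /i/ ([-back]) → [e]

[senezaθeɣip]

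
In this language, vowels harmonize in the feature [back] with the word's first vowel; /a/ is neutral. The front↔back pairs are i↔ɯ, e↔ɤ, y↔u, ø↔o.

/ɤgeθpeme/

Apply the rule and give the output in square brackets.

/e/ harmonizes with /ɤ/ ([+back]) → [ɤ]
/e/ harmonizes with /ɤ/ ([+back]) → [ɤ]
/e/ harmonizes with /ɤ/ ([+back]) → [ɤ]

[ɤgɤθpɤmɤ]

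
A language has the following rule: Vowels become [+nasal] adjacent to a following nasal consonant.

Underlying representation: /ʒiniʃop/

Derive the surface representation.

/i/ before nasal /n/ → [ĩ]

[ʒĩniʃop]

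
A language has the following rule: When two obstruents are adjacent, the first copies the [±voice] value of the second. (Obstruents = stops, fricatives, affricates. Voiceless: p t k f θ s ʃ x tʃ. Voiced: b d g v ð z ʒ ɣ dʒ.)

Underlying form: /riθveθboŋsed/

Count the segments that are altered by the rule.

2

/θ/ before /v/ (voiced) → [ð]
/θ/ before /b/ (voiced) → [ð]
2 segments change.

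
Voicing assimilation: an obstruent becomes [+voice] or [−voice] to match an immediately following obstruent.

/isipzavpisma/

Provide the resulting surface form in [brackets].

/p/ before /z/ (voiced) → [b]
/v/ before /p/ (voiceless) → [f]

[isibzafpisma]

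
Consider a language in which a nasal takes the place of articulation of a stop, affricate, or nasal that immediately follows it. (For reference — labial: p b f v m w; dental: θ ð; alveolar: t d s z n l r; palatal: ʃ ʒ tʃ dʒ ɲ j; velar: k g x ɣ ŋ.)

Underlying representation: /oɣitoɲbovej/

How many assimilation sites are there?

/ɲ/ before /b/ (labial) → [m]
1 segment changes.

1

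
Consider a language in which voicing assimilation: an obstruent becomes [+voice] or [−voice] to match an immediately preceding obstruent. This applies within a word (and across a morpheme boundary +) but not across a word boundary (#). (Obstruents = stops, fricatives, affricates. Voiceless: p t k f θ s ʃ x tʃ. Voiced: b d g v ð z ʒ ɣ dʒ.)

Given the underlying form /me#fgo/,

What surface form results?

/g/ after /f/ (voiceless) → [k]

[me#fko]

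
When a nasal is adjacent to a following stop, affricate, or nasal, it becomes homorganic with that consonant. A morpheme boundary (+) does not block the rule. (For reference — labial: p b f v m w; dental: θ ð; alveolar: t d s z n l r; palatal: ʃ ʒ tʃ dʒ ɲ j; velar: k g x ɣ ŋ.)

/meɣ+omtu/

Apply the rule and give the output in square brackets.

[meɣ+ontu]

/m/ before /t/ (alveolar) → [n]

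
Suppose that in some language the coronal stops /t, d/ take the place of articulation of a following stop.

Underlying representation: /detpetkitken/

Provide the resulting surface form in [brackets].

/t/ before /p/ (labial) → [p]
/t/ before /k/ (velar) → [k]
/t/ before /k/ (velar) → [k]

[deppekkikken]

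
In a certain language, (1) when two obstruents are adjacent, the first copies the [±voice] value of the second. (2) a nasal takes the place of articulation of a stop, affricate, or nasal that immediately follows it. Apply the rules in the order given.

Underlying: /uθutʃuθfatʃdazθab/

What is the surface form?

[uθutʃuθfadʒdasθab]

Rule 1: /tʃ/ before /d/ (voiced) → [dʒ]
Rule 1: /z/ before /θ/ (voiceless) → [s]
After rule 1: uθutʃuθfadʒdasθab
Rule 2: no segment meets the rule's conditions; no change.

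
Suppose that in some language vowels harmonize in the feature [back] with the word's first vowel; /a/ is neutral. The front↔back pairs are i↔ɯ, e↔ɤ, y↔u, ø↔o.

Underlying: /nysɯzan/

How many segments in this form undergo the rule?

1

/ɯ/ harmonizes with /y/ ([-back]) → [i]
1 segment changes.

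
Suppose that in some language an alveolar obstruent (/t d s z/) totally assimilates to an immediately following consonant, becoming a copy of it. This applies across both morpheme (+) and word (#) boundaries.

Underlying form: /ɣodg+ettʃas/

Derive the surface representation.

/d/ before /g/ → [g] (total assimilation)
/t/ before /tʃ/ → [tʃ] (total assimilation)

[ɣogg+etʃtʃas]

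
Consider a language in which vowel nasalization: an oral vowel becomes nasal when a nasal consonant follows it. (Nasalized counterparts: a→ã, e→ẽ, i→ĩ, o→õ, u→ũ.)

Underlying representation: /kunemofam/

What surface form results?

[kũnẽmofãm]

/u/ before nasal /n/ → [ũ]
/e/ before nasal /m/ → [ẽ]
/a/ before nasal /m/ → [ã]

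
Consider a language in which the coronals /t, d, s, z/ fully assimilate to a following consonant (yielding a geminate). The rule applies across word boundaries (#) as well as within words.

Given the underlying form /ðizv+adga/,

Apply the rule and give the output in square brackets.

[ðivv+agga]

/z/ before /v/ → [v] (total assimilation)
/d/ before /g/ → [g] (total assimilation)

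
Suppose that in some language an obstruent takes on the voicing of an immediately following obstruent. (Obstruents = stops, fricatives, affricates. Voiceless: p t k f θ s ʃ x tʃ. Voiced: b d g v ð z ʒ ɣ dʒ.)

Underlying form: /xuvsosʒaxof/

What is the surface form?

[xufsozʒaxof]

/v/ before /s/ (voiceless) → [f]
/s/ before /ʒ/ (voiced) → [z]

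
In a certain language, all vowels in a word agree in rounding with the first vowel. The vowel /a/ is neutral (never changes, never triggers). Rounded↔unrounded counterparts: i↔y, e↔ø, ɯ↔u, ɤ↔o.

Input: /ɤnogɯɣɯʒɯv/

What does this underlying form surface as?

/o/ harmonizes with /ɤ/ ([-round]) → [ɤ]

[ɤnɤgɯɣɯʒɯv]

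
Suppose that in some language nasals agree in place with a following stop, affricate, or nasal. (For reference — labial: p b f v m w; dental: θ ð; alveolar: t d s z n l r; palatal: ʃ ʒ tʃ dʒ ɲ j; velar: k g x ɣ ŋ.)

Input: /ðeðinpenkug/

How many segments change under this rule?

2

/n/ before /p/ (labial) → [m]
/n/ before /k/ (velar) → [ŋ]
2 segments change.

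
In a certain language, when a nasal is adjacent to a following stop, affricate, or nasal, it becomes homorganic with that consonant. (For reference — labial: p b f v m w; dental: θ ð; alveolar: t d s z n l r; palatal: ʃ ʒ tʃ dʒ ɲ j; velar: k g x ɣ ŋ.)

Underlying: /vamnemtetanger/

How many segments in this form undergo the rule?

/m/ before /n/ (alveolar) → [n]
/m/ before /t/ (alveolar) → [n]
/n/ before /g/ (velar) → [ŋ]
3 segments change.

3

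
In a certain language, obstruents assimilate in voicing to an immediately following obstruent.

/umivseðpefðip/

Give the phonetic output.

/v/ before /s/ (voiceless) → [f]
/ð/ before /p/ (voiceless) → [θ]
/f/ before /ð/ (voiced) → [v]

[umifseθpevðip]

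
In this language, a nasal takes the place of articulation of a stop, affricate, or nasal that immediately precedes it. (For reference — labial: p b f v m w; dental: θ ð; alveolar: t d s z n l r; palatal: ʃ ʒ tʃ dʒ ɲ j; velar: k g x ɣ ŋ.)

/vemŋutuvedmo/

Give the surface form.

[vemmutuvedno]

/ŋ/ after /m/ (labial) → [m]
/m/ after /d/ (alveolar) → [n]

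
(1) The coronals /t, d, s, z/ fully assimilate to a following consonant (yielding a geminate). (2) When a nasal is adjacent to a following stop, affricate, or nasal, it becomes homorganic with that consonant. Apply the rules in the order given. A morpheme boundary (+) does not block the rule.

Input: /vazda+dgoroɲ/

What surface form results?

Rule 1: /z/ before /d/ → [d] (total assimilation)
Rule 1: /d/ before /g/ → [g] (total assimilation)
After rule 1: vadda+ggoroɲ
Rule 2: no segment meets the rule's conditions; no change.

[vadda+ggoroɲ]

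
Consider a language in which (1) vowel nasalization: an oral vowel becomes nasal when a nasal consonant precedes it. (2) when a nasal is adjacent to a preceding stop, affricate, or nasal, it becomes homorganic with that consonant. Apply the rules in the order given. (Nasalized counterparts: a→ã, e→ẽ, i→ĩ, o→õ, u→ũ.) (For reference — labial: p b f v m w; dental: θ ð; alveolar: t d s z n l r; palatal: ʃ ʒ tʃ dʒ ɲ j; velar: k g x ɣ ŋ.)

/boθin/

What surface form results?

Rule 1: no segment meets the rule's conditions; no change.
After rule 1: boθin
Rule 2: no segment meets the rule's conditions; no change.

[boθin]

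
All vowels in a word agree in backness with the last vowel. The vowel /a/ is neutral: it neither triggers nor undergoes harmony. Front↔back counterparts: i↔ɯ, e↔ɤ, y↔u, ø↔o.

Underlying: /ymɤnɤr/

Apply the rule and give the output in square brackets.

/y/ harmonizes with /ɤ/ ([+back]) → [u]

[umɤnɤr]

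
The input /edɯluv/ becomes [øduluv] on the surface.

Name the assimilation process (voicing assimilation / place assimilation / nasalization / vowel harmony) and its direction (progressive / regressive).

/e/→[ø] /ɯ/→[u].
Vowels agree with the last vowel, so the harmony is regressive.

vowel harmony, regressive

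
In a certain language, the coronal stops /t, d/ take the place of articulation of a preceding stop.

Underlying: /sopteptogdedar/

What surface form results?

[soppeppoggedar]

/t/ after /p/ (labial) → [p]
/t/ after /p/ (labial) → [p]
/d/ after /g/ (velar) → [g]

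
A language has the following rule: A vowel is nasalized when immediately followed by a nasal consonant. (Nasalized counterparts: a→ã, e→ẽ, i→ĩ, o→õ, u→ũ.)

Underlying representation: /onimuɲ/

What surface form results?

/o/ before nasal /n/ → [õ]
/i/ before nasal /m/ → [ĩ]
/u/ before nasal /ɲ/ → [ũ]

[õnĩmũɲ]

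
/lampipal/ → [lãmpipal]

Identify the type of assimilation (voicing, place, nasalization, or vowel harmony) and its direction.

/a/→[ã].
Each target copies a feature from the following segment, so the direction is regressive.

nasalization, regressive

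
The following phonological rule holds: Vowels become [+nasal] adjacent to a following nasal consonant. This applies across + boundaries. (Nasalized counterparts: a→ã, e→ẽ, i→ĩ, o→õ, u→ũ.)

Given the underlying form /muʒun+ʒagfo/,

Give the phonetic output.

[muʒũn+ʒagfo]

/u/ before nasal /n/ → [ũ]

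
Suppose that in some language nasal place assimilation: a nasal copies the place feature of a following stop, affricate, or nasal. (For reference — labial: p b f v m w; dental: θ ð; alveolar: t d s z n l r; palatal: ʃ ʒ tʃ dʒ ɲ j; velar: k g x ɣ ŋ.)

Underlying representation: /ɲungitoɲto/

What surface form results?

/n/ before /g/ (velar) → [ŋ]
/ɲ/ before /t/ (alveolar) → [n]

[ɲuŋgitonto]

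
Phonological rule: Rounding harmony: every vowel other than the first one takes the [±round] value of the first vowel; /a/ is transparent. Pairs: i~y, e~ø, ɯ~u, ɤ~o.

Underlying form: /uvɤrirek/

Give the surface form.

/ɤ/ harmonizes with /u/ ([+round]) → [o]
/i/ harmonizes with /u/ ([+round]) → [y]
/e/ harmonizes with /u/ ([+round]) → [ø]

[uvoryrøk]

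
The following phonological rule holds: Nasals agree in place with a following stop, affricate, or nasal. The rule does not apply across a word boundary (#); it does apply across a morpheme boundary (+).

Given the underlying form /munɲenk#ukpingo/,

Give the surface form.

/n/ before /ɲ/ (palatal) → [ɲ]
/n/ before /k/ (velar) → [ŋ]
/n/ before /g/ (velar) → [ŋ]

[muɲɲeŋk#ukpiŋgo]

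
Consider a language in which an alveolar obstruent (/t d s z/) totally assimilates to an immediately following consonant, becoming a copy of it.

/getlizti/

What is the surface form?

[gellitti]

/t/ before /l/ → [l] (total assimilation)
/z/ before /t/ → [t] (total assimilation)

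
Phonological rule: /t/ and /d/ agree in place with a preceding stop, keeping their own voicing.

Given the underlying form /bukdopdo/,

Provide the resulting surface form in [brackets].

[bukgopbo]

/d/ after /k/ (velar) → [g]
/d/ after /p/ (labial) → [b]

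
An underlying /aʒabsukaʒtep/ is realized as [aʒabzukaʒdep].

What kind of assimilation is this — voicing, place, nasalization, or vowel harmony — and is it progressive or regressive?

voicing assimilation, progressive

/s/→[z] /t/→[d].
Each target copies a feature from the preceding segment, so the direction is progressive.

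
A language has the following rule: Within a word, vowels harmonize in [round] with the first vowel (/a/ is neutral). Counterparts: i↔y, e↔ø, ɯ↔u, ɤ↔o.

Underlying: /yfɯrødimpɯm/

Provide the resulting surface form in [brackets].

[yfurødympum]

/ɯ/ harmonizes with /y/ ([+round]) → [u]
/i/ harmonizes with /y/ ([+round]) → [y]
/ɯ/ harmonizes with /y/ ([+round]) → [u]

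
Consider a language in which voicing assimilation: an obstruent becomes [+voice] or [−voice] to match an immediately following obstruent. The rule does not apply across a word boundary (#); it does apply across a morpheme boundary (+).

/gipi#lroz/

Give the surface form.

[gipi#lroz]

no segment meets the rule's conditions; no change.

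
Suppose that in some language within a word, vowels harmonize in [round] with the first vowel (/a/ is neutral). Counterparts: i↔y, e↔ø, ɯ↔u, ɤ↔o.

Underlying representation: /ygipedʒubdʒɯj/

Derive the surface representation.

/i/ harmonizes with /y/ ([+round]) → [y]
/e/ harmonizes with /y/ ([+round]) → [ø]
/ɯ/ harmonizes with /y/ ([+round]) → [u]

[ygypødʒubdʒuj]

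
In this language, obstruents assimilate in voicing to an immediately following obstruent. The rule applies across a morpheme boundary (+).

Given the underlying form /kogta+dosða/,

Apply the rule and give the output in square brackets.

[kokta+dozða]

/g/ before /t/ (voiceless) → [k]
/s/ before /ð/ (voiced) → [z]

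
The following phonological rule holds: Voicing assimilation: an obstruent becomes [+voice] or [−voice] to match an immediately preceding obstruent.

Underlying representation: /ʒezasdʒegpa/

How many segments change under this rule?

/dʒ/ after /s/ (voiceless) → [tʃ]
/p/ after /g/ (voiced) → [b]
2 segments change.

2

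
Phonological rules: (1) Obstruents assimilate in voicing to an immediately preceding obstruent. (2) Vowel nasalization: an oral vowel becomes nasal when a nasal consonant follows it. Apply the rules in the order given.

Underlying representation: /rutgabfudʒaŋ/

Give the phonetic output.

[rutkabvudʒãŋ]

Rule 1: /g/ after /t/ (voiceless) → [k]
Rule 1: /f/ after /b/ (voiced) → [v]
After rule 1: rutkabvudʒaŋ
Rule 2: /a/ before nasal /ŋ/ → [ã]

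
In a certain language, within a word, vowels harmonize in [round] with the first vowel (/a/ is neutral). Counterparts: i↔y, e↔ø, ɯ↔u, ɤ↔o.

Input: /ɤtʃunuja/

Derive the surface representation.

/u/ harmonizes with /ɤ/ ([-round]) → [ɯ]
/u/ harmonizes with /ɤ/ ([-round]) → [ɯ]

[ɤtʃɯnɯja]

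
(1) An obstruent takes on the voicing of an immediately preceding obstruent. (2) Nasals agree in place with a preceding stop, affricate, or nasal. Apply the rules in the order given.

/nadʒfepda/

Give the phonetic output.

[nadʒvepta]

Rule 1: /f/ after /dʒ/ (voiced) → [v]
Rule 1: /d/ after /p/ (voiceless) → [t]
After rule 1: nadʒvepta
Rule 2: no segment meets the rule's conditions; no change.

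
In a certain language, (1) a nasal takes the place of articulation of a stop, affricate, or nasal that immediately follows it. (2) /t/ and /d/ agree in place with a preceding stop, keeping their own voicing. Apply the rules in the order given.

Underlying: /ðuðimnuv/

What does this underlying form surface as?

Rule 1: /m/ before /n/ (alveolar) → [n]
After rule 1: ðuðinnuv
Rule 2: no segment meets the rule's conditions; no change.

[ðuðinnuv]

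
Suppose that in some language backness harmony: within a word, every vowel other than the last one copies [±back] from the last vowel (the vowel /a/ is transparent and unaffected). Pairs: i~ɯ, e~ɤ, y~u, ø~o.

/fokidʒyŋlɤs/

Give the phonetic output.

[fokɯdʒuŋlɤs]

/i/ harmonizes with /ɤ/ ([+back]) → [ɯ]
/y/ harmonizes with /ɤ/ ([+back]) → [u]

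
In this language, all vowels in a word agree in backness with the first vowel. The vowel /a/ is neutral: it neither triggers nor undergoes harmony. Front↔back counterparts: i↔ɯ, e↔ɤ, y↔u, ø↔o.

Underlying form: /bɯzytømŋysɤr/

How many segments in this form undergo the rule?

3

/y/ harmonizes with /ɯ/ ([+back]) → [u]
/ø/ harmonizes with /ɯ/ ([+back]) → [o]
/y/ harmonizes with /ɯ/ ([+back]) → [u]
3 segments change.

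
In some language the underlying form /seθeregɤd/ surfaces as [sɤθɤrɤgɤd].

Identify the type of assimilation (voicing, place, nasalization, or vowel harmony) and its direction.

vowel harmony, regressive

/e/→[ɤ] /e/→[ɤ] /e/→[ɤ].
Vowels agree with the last vowel, so the harmony is regressive.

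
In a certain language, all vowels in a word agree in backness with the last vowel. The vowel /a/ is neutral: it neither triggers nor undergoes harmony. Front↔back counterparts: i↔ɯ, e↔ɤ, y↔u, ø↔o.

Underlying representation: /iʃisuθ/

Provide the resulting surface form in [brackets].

/i/ harmonizes with /u/ ([+back]) → [ɯ]
/i/ harmonizes with /u/ ([+back]) → [ɯ]

[ɯʃɯsuθ]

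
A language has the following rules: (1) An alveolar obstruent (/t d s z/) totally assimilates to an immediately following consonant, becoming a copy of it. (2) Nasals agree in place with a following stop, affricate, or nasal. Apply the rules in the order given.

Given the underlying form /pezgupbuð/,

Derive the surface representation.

Rule 1: /z/ before /g/ → [g] (total assimilation)
After rule 1: peggupbuð
Rule 2: no segment meets the rule's conditions; no change.

[peggupbuð]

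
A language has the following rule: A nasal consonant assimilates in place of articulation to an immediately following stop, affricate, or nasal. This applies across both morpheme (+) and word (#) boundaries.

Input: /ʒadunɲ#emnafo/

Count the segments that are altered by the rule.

/n/ before /ɲ/ (palatal) → [ɲ]
/m/ before /n/ (alveolar) → [n]
2 segments change.

2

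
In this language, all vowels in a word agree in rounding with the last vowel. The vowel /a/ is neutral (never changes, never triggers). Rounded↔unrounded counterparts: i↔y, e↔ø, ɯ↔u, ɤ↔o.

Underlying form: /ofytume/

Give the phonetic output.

/o/ harmonizes with /e/ ([-round]) → [ɤ]
/y/ harmonizes with /e/ ([-round]) → [i]
/u/ harmonizes with /e/ ([-round]) → [ɯ]

[ɤfitɯme]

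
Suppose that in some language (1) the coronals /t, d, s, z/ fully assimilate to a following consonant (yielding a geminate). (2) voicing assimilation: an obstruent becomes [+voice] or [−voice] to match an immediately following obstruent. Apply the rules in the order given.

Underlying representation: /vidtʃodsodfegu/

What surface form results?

[vitʃtʃossoffegu]

Rule 1: /d/ before /tʃ/ → [tʃ] (total assimilation)
Rule 1: /d/ before /s/ → [s] (total assimilation)
Rule 1: /d/ before /f/ → [f] (total assimilation)
After rule 1: vitʃtʃossoffegu
Rule 2: no segment meets the rule's conditions; no change.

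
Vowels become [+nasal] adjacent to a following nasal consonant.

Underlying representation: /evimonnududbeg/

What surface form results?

/i/ before nasal /m/ → [ĩ]
/o/ before nasal /n/ → [õ]

[evĩmõnnududbeg]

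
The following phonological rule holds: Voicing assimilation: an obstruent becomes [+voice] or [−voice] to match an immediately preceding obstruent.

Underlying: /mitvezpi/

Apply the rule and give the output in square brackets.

/v/ after /t/ (voiceless) → [f]
/p/ after /z/ (voiced) → [b]

[mitfezbi]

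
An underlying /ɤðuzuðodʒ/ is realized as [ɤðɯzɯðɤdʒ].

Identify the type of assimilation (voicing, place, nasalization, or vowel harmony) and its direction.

vowel harmony, progressive

/u/→[ɯ] /u/→[ɯ] /o/→[ɤ].
Vowels agree with the first vowel, so the harmony is progressive.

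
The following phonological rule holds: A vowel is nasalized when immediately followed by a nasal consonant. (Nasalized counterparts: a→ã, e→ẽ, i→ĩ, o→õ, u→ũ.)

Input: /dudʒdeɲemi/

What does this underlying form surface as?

[dudʒdẽɲẽmi]

/e/ before nasal /ɲ/ → [ẽ]
/e/ before nasal /m/ → [ẽ]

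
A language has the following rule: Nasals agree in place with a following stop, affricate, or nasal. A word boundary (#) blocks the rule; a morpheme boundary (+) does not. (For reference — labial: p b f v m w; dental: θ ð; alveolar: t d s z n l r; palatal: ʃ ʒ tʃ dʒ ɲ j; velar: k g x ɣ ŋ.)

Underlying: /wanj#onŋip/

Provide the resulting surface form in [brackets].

[wanj#oŋŋip]

/n/ before /ŋ/ (velar) → [ŋ]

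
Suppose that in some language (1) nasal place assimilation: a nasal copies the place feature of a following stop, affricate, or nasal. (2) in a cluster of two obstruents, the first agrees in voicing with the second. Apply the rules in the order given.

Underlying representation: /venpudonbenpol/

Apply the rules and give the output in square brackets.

Rule 1: /n/ before /p/ (labial) → [m]
Rule 1: /n/ before /b/ (labial) → [m]
Rule 1: /n/ before /p/ (labial) → [m]
After rule 1: vempudombempol
Rule 2: no segment meets the rule's conditions; no change.

[vempudombempol]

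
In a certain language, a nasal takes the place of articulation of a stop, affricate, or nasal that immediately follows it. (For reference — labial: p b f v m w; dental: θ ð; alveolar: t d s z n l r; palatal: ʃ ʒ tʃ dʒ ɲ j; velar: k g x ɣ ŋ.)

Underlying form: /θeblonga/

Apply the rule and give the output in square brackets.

/n/ before /g/ (velar) → [ŋ]

[θebloŋga]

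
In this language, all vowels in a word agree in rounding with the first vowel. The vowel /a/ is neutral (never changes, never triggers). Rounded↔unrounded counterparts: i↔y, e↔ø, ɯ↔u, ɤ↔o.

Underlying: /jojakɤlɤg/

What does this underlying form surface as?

[jojakolog]

/ɤ/ harmonizes with /o/ ([+round]) → [o]
/ɤ/ harmonizes with /o/ ([+round]) → [o]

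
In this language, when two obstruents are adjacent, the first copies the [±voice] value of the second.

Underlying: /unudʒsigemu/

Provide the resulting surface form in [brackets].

[unutʃsigemu]

/dʒ/ before /s/ (voiceless) → [tʃ]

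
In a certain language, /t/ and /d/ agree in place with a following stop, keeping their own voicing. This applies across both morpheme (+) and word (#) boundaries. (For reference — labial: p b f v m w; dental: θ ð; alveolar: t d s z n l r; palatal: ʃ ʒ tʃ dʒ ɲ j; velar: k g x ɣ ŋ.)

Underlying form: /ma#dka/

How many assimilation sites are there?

1

/d/ before /k/ (velar) → [g]
1 segment changes.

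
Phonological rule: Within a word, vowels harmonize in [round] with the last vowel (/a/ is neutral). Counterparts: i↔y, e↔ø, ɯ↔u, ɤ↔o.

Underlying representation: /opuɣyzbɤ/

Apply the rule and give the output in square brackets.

[ɤpɯɣizbɤ]

/o/ harmonizes with /ɤ/ ([-round]) → [ɤ]
/u/ harmonizes with /ɤ/ ([-round]) → [ɯ]
/y/ harmonizes with /ɤ/ ([-round]) → [i]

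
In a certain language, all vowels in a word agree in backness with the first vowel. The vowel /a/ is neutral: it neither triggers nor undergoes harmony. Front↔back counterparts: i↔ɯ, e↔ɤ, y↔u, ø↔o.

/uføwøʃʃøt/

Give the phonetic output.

[ufowoʃʃot]

/ø/ harmonizes with /u/ ([+back]) → [o]
/ø/ harmonizes with /u/ ([+back]) → [o]
/ø/ harmonizes with /u/ ([+back]) → [o]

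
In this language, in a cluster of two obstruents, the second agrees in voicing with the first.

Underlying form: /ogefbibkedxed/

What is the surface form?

[ogefpibgedɣed]

/b/ after /f/ (voiceless) → [p]
/k/ after /b/ (voiced) → [g]
/x/ after /d/ (voiced) → [ɣ]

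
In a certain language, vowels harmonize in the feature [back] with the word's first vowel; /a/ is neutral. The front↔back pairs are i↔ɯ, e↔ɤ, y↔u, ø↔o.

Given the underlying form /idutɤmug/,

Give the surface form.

/u/ harmonizes with /i/ ([-back]) → [y]
/ɤ/ harmonizes with /i/ ([-back]) → [e]
/u/ harmonizes with /i/ ([-back]) → [y]

[idytemyg]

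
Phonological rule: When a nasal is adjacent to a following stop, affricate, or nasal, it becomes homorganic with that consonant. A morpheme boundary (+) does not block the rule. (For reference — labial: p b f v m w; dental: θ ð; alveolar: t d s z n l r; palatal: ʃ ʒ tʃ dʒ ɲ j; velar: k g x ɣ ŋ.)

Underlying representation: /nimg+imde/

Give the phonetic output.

[niŋg+inde]

/m/ before /g/ (velar) → [ŋ]
/m/ before /d/ (alveolar) → [n]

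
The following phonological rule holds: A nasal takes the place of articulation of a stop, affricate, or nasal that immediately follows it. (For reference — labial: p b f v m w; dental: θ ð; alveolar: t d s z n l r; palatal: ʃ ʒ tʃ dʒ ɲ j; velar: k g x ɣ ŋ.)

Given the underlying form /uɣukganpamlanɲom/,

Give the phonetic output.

/n/ before /p/ (labial) → [m]
/n/ before /ɲ/ (palatal) → [ɲ]

[uɣukgampamlaɲɲom]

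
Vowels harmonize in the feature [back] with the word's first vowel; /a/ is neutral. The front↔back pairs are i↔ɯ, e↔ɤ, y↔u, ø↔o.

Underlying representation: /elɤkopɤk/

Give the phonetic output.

/ɤ/ harmonizes with /e/ ([-back]) → [e]
/o/ harmonizes with /e/ ([-back]) → [ø]
/ɤ/ harmonizes with /e/ ([-back]) → [e]

[elekøpek]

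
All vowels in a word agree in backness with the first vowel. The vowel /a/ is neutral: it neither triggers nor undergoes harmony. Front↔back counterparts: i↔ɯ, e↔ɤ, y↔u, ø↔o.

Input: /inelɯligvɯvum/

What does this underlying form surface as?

/ɯ/ harmonizes with /i/ ([-back]) → [i]
/ɯ/ harmonizes with /i/ ([-back]) → [i]
/u/ harmonizes with /i/ ([-back]) → [y]

[ineliligvivym]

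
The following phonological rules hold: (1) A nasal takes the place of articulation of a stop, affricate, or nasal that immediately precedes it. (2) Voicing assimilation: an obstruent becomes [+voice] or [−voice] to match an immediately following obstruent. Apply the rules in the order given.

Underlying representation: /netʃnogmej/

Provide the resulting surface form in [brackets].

[netʃɲogŋej]

Rule 1: /n/ after /tʃ/ (palatal) → [ɲ]
Rule 1: /m/ after /g/ (velar) → [ŋ]
After rule 1: netʃɲogŋej
Rule 2: no segment meets the rule's conditions; no change.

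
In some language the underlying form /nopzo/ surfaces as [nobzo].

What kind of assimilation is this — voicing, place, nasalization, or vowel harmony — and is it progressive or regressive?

voicing assimilation, regressive

/p/→[b].
Each target copies a feature from the following segment, so the direction is regressive.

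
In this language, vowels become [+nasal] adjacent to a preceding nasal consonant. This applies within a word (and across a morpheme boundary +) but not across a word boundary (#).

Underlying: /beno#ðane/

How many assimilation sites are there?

2

/o/ after nasal /n/ → [õ]
/e/ after nasal /n/ → [ẽ]
2 segments change.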